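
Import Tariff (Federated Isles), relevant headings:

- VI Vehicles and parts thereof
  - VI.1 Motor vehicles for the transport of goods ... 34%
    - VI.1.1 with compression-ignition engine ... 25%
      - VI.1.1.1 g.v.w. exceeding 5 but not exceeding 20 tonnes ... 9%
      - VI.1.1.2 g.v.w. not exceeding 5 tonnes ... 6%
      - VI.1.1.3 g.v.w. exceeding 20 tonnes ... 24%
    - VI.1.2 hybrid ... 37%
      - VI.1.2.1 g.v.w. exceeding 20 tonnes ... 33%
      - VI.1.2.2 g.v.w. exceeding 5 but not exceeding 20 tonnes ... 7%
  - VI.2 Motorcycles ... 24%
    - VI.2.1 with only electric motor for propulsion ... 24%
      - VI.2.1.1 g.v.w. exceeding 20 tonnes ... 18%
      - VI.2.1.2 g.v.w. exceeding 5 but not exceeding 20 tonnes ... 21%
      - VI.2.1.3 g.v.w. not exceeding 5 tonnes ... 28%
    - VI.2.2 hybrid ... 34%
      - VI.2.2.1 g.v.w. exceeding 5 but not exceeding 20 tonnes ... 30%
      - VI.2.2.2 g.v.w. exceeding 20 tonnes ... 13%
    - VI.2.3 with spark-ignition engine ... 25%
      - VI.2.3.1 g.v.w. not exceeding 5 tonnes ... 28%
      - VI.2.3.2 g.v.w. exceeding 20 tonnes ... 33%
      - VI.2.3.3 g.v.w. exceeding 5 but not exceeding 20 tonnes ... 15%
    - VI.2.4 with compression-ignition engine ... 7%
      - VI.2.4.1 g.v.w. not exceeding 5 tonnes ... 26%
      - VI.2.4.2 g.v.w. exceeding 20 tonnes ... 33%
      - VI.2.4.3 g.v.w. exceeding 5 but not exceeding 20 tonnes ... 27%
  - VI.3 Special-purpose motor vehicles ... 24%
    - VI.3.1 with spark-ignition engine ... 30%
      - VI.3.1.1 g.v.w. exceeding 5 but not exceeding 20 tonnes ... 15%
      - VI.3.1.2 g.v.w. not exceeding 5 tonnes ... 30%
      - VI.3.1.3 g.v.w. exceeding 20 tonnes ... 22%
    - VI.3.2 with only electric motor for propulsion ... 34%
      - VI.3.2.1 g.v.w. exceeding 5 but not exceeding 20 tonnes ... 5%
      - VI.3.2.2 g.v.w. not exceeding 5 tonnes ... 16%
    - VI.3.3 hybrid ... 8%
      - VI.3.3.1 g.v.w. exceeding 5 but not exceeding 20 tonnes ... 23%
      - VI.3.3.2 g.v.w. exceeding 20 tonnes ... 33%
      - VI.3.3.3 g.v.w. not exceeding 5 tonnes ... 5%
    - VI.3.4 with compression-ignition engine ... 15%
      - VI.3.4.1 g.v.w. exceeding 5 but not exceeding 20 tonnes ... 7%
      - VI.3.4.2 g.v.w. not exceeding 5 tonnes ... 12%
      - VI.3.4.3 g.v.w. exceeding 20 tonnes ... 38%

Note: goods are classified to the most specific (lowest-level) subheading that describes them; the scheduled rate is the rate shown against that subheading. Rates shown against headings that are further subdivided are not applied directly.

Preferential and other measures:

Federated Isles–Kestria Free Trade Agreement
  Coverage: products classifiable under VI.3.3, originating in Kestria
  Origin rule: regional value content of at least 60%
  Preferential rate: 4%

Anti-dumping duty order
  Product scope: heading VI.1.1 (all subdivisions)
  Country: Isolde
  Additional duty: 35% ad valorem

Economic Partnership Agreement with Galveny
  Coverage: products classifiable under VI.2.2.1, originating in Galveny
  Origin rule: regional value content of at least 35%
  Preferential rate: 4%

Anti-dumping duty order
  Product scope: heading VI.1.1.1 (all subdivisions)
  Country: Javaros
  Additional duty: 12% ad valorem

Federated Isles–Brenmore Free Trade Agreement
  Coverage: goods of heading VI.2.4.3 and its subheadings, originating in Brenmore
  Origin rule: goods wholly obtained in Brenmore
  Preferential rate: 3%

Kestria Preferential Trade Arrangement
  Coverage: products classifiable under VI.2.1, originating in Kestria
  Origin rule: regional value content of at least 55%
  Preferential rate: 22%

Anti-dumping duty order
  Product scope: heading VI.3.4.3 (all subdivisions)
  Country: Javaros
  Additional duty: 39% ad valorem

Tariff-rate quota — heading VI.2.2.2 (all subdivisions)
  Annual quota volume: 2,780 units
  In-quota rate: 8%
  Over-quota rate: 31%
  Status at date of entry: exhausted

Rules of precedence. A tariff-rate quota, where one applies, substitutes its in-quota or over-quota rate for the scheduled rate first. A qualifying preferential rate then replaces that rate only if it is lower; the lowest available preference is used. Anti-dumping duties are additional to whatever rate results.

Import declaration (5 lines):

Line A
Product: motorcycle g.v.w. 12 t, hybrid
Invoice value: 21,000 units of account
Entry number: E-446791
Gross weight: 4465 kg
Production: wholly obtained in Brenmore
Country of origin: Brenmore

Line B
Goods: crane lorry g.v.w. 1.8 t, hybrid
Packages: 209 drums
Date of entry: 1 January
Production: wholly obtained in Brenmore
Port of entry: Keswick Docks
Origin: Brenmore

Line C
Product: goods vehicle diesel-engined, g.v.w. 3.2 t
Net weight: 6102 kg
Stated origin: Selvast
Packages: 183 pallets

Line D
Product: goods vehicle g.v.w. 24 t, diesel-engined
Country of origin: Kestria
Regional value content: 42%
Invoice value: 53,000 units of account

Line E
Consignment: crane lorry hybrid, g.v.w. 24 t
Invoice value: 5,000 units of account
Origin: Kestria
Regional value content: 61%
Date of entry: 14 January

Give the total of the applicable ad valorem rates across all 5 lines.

Line A: motorcycle → VI.2; hybrid → VI.2.2; g.v.w. 12 t → VI.2.2.1. Scheduled 30%. Brenmore agreement on VI.2.4.3: VI.2.2.1 not covered. → 30%.
Line B: crane lorry → VI.3; hybrid → VI.3.3; g.v.w. 1.8 t → VI.3.3.3. Scheduled 5%. Brenmore agreement on VI.2.4.3: VI.3.3.3 not covered. → 5%.
Line C: goods vehicle → VI.1; diesel-engined → VI.1.1; g.v.w. 3.2 t → VI.1.1.2. Scheduled 6%. No special measure applies. → 6%.
Line D: goods vehicle → VI.1; diesel-engined → VI.1.1; g.v.w. 24 t → VI.1.1.3. Scheduled 24%. Kestria agreement on VI.3.3: VI.1.1.3 not covered; Kestria agreement on VI.2.1: VI.1.1.3 not covered. → 24%.
Line E: crane lorry → VI.3; hybrid → VI.3.3; g.v.w. 24 t → VI.3.3.2. Scheduled 33%. Kestria agreement on VI.3.3: RVC ≥ 60% → 4% available; Kestria agreement on VI.2.1: VI.3.3.2 not covered; preferential 4%. → 4%.
Sum: 30% + 5% + 6% + 24% + 4% = 69%.

69%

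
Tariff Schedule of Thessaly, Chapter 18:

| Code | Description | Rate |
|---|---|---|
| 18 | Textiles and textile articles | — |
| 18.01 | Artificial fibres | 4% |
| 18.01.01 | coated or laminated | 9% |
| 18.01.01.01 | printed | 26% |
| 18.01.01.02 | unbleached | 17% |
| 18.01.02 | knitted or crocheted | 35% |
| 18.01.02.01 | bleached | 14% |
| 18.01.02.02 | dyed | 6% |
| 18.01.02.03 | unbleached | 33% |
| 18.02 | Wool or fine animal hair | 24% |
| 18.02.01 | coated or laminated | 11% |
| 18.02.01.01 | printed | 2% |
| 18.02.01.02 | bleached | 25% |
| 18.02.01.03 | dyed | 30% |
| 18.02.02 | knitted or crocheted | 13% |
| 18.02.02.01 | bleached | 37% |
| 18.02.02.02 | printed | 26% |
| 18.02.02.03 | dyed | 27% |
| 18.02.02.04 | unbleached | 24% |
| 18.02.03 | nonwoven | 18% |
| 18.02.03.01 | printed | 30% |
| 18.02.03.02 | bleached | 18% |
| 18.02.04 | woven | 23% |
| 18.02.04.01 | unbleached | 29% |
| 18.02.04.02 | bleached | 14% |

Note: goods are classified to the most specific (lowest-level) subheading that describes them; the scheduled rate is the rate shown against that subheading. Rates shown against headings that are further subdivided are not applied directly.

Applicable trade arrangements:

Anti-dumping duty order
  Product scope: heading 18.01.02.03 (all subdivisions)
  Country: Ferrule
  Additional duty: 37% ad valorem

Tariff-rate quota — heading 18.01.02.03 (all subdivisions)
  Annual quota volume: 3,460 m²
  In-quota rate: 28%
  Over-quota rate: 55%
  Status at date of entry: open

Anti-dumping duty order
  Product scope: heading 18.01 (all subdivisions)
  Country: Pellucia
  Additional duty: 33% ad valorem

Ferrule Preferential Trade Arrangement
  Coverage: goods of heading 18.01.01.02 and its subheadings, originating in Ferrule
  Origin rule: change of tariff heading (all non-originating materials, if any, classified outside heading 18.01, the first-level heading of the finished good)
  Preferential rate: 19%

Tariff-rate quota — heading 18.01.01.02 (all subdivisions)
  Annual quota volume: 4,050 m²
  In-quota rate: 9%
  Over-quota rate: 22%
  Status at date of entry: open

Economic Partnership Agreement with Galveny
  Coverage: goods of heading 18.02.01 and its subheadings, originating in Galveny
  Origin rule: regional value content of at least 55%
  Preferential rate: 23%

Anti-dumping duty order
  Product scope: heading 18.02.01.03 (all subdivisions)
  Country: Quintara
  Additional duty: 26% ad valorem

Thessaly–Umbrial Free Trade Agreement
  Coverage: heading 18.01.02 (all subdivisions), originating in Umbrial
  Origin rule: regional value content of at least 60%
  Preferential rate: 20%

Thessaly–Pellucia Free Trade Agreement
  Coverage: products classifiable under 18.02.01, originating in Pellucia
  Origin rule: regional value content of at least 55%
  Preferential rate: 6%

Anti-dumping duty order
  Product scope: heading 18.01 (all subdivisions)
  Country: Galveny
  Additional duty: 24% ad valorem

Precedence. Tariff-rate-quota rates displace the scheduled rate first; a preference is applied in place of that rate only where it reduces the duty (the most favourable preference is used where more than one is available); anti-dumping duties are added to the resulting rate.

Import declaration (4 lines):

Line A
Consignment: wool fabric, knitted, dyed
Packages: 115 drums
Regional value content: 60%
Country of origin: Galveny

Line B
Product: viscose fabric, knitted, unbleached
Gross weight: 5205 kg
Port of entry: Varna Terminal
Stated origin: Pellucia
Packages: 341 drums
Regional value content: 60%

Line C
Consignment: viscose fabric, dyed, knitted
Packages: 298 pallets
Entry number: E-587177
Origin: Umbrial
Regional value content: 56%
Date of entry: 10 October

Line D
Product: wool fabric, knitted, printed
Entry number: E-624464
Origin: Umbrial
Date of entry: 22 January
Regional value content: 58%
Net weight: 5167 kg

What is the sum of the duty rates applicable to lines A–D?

120%

Line A: wool → 18.02; knitted → 18.02.02; dyed → 18.02.02.03. Scheduled 27%. Galveny agreement on 18.02.01: 18.02.02.03 not covered. → 27%.
Line B: viscose → 18.01; knitted → 18.01.02; unbleached → 18.01.02.03. Scheduled 33%. quota on 18.01.02.03 open → in-quota 28%; Pellucia agreement on 18.02.01: 18.01.02.03 not covered; anti-dumping (Pellucia, 18.01): +33%; total 28% + 33% = 61%. → 61%.
Line C: viscose → 18.01; knitted → 18.01.02; dyed → 18.01.02.02. Scheduled 6%. Umbrial agreement on 18.01.02: RVC < 60%. → 6%.
Line D: wool → 18.02; knitted → 18.02.02; printed → 18.02.02.02. Scheduled 26%. Umbrial agreement on 18.01.02: 18.02.02.02 not covered. → 26%.
Sum: 27% + 61% + 6% + 26% = 120%.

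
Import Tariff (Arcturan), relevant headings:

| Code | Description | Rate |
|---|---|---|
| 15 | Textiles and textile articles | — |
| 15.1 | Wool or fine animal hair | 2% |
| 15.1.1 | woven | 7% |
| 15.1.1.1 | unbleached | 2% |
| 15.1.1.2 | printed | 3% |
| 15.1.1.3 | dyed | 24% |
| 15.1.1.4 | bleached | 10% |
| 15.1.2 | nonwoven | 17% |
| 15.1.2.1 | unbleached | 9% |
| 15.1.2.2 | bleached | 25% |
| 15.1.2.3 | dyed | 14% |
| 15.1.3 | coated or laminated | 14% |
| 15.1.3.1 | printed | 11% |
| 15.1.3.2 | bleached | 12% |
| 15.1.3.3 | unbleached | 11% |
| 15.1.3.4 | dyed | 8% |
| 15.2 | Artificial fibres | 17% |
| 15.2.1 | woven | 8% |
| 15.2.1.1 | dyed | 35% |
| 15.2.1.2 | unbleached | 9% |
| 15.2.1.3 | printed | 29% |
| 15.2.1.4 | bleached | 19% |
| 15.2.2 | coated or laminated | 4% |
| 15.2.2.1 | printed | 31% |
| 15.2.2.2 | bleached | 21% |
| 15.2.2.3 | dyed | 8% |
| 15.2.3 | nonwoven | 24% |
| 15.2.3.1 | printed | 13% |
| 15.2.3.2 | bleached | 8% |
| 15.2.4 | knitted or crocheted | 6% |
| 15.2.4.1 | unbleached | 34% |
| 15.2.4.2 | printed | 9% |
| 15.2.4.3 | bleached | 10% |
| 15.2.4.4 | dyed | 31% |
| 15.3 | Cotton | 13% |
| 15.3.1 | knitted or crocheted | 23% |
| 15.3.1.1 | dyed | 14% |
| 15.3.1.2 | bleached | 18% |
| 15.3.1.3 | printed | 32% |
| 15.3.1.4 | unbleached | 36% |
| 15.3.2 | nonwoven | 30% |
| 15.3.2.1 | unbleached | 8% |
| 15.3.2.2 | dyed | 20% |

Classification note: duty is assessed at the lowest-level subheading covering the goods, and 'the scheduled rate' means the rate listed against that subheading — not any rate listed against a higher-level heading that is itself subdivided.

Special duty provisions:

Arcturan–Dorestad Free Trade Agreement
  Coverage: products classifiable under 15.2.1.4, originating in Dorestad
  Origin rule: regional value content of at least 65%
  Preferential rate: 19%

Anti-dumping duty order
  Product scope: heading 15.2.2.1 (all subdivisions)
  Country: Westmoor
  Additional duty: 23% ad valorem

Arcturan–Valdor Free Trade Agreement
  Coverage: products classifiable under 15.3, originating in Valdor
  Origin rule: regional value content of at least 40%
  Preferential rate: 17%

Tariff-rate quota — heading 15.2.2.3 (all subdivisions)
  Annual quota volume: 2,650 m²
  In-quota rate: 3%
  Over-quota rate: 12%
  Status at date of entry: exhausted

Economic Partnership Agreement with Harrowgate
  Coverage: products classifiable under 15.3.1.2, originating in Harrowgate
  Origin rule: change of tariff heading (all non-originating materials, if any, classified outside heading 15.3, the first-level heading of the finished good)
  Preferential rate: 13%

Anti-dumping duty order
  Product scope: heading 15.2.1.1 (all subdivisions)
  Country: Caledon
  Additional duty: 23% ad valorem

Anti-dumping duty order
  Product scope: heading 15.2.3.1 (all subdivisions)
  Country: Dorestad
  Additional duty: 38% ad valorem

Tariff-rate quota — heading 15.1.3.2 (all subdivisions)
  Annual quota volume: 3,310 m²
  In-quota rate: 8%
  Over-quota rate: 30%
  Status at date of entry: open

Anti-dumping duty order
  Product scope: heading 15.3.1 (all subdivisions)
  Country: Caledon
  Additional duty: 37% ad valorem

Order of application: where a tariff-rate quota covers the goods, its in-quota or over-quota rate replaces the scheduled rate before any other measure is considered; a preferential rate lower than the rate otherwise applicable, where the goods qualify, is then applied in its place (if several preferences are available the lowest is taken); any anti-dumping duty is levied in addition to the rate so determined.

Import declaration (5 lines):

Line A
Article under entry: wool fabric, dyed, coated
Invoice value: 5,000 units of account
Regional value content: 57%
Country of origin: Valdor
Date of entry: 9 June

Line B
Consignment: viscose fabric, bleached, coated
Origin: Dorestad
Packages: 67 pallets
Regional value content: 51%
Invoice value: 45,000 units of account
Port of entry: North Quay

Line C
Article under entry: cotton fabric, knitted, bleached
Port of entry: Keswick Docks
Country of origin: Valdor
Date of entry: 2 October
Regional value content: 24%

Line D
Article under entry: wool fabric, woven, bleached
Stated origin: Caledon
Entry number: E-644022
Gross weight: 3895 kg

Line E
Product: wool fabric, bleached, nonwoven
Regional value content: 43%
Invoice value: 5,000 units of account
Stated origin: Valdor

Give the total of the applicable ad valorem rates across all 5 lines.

Line A: wool → 15.1; coated → 15.1.3; dyed → 15.1.3.4. Scheduled 8%. Valdor agreement on 15.3: 15.1.3.4 not covered. → 8%.
Line B: viscose → 15.2; coated → 15.2.2; bleached → 15.2.2.2. Scheduled 21%. Dorestad agreement on 15.2.1.4: 15.2.2.2 not covered. → 21%.
Line C: cotton → 15.3; knitted → 15.3.1; bleached → 15.3.1.2. Scheduled 18%. Valdor agreement on 15.3: RVC < 40%. → 18%.
Line D: wool → 15.1; woven → 15.1.1; bleached → 15.1.1.4. Scheduled 10%. No special measure applies. → 10%.
Line E: wool → 15.1; nonwoven → 15.1.2; bleached → 15.1.2.2. Scheduled 25%. Valdor agreement on 15.3: 15.1.2.2 not covered. → 25%.
Sum: 8% + 21% + 18% + 10% + 25% = 82%.

82%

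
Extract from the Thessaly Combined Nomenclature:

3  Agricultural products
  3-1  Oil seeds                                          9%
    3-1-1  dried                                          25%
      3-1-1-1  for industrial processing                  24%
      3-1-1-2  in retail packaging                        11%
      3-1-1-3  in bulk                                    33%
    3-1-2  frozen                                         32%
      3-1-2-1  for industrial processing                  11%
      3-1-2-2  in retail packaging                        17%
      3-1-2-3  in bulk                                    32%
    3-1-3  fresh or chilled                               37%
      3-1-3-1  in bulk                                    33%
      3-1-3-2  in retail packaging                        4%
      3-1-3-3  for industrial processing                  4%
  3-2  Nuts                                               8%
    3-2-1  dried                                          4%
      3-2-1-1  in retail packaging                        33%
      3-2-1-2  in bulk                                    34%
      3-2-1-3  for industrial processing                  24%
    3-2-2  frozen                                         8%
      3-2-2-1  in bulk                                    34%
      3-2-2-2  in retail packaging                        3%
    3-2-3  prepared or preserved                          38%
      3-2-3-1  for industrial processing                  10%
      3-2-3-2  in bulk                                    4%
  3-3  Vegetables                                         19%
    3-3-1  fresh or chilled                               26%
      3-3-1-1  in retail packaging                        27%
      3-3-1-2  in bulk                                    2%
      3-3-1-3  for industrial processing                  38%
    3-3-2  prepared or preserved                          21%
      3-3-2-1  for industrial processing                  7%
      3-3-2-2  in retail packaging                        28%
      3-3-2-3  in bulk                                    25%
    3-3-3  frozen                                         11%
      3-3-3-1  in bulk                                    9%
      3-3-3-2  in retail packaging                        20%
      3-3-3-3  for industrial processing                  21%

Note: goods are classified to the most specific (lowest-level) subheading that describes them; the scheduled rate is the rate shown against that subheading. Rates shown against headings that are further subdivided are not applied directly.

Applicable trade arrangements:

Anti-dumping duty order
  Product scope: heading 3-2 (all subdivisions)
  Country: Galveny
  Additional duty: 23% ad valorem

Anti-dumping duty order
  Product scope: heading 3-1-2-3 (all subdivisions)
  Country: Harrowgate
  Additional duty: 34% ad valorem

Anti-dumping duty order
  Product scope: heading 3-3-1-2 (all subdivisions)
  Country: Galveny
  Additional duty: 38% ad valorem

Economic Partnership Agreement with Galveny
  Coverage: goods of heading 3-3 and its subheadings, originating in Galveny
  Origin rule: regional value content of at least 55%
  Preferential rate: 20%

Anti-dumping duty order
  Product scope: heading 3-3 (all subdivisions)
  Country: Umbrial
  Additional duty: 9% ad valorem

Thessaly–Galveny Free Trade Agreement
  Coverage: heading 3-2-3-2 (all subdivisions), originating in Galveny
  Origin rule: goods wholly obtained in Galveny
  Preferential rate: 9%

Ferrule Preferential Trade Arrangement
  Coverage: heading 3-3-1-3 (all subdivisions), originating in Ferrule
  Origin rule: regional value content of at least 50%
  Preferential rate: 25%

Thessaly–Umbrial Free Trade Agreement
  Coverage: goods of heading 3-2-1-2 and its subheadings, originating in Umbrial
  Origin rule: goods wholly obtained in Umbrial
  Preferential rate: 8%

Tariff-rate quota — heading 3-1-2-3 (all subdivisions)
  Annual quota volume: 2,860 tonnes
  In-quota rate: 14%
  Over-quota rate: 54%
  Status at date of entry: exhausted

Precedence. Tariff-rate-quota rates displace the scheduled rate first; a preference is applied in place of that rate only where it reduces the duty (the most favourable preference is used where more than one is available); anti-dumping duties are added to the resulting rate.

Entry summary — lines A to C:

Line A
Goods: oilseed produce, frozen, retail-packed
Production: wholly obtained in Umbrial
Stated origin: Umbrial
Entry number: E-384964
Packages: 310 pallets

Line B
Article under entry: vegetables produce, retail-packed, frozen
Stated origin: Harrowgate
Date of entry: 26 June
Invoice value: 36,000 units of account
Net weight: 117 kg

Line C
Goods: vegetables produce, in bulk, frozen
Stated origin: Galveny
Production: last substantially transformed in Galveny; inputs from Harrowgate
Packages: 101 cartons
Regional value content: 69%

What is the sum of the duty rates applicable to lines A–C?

Line A: oilseed → 3-1; frozen → 3-1-2; retail-packed → 3-1-2-2. Scheduled 17%. Umbrial agreement on 3-2-1-2: 3-1-2-2 not covered. → 17%.
Line B: vegetables → 3-3; frozen → 3-3-3; retail-packed → 3-3-3-2. Scheduled 20%. No special measure applies. → 20%.
Line C: vegetables → 3-3; frozen → 3-3-3; in bulk → 3-3-3-1. Scheduled 9%. Galveny agreement on 3-3: RVC ≥ 55% → 20% available; Galveny agreement on 3-2-3-2: 3-3-3-1 not covered; preference 20% not lower than 9% → no reduction. → 9%.
Sum: 17% + 20% + 9% = 46%.

46%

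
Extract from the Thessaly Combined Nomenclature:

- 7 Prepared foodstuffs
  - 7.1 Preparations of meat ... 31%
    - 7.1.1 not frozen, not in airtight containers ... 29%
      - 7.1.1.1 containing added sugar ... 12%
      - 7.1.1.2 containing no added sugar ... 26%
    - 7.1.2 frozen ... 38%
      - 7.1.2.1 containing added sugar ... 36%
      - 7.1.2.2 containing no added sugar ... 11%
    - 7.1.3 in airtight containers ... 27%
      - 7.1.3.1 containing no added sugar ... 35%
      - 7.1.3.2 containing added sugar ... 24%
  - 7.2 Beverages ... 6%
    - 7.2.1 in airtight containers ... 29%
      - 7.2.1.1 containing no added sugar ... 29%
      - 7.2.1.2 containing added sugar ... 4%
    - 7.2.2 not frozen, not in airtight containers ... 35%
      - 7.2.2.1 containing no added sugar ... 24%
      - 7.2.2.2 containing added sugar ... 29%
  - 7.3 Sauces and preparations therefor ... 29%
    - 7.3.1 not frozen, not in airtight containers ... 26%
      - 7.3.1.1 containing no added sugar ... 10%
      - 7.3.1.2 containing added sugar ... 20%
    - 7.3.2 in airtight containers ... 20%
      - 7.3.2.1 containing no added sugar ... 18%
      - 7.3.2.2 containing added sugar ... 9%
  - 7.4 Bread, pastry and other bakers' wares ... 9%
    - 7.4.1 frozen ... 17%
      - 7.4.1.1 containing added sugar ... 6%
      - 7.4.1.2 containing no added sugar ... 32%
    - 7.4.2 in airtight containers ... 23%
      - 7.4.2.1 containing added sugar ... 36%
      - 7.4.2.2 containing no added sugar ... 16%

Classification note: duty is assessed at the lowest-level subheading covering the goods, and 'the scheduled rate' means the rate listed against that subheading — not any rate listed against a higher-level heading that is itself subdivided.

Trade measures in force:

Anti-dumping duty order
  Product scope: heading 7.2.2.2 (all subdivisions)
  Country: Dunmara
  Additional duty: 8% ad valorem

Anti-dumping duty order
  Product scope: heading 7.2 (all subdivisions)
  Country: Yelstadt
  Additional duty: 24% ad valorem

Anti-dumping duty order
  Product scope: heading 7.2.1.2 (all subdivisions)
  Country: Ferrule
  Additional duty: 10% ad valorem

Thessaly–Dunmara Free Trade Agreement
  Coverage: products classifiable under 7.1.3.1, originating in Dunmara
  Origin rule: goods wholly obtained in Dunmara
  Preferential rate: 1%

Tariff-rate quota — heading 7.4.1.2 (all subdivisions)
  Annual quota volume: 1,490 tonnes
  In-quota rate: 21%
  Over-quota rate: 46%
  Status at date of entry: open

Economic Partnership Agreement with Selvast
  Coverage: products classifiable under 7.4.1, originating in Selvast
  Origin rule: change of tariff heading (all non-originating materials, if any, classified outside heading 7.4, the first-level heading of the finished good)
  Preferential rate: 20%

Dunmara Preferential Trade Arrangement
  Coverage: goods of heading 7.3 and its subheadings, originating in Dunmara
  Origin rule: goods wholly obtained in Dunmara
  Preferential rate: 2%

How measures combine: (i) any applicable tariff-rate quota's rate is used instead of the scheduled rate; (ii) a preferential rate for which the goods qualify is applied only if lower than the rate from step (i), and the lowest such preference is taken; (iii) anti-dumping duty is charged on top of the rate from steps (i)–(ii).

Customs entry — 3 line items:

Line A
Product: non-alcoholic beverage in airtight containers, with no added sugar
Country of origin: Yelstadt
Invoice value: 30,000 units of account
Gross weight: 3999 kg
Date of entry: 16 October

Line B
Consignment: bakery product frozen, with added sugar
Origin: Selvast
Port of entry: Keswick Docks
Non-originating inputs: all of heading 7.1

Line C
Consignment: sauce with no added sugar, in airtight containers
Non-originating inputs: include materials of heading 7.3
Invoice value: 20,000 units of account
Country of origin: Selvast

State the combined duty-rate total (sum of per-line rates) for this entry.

77%

Line A: non-alcoholic beverage → 7.2; in airtight containers → 7.2.1; with no added sugar → 7.2.1.1. Scheduled 29%. anti-dumping (Yelstadt, 7.2): +24%; total 29% + 24% = 53%. → 53%.
Line B: bakery product → 7.4; frozen → 7.4.1; with added sugar → 7.4.1.1. Scheduled 6%. Selvast agreement on 7.4.1: CTH met → 20% available; preference 20% not lower than 6% → no reduction. → 6%.
Line C: sauce → 7.3; in airtight containers → 7.3.2; with no added sugar → 7.3.2.1. Scheduled 18%. Selvast agreement on 7.4.1: 7.3.2.1 not covered. → 18%.
Sum: 53% + 6% + 18% = 77%.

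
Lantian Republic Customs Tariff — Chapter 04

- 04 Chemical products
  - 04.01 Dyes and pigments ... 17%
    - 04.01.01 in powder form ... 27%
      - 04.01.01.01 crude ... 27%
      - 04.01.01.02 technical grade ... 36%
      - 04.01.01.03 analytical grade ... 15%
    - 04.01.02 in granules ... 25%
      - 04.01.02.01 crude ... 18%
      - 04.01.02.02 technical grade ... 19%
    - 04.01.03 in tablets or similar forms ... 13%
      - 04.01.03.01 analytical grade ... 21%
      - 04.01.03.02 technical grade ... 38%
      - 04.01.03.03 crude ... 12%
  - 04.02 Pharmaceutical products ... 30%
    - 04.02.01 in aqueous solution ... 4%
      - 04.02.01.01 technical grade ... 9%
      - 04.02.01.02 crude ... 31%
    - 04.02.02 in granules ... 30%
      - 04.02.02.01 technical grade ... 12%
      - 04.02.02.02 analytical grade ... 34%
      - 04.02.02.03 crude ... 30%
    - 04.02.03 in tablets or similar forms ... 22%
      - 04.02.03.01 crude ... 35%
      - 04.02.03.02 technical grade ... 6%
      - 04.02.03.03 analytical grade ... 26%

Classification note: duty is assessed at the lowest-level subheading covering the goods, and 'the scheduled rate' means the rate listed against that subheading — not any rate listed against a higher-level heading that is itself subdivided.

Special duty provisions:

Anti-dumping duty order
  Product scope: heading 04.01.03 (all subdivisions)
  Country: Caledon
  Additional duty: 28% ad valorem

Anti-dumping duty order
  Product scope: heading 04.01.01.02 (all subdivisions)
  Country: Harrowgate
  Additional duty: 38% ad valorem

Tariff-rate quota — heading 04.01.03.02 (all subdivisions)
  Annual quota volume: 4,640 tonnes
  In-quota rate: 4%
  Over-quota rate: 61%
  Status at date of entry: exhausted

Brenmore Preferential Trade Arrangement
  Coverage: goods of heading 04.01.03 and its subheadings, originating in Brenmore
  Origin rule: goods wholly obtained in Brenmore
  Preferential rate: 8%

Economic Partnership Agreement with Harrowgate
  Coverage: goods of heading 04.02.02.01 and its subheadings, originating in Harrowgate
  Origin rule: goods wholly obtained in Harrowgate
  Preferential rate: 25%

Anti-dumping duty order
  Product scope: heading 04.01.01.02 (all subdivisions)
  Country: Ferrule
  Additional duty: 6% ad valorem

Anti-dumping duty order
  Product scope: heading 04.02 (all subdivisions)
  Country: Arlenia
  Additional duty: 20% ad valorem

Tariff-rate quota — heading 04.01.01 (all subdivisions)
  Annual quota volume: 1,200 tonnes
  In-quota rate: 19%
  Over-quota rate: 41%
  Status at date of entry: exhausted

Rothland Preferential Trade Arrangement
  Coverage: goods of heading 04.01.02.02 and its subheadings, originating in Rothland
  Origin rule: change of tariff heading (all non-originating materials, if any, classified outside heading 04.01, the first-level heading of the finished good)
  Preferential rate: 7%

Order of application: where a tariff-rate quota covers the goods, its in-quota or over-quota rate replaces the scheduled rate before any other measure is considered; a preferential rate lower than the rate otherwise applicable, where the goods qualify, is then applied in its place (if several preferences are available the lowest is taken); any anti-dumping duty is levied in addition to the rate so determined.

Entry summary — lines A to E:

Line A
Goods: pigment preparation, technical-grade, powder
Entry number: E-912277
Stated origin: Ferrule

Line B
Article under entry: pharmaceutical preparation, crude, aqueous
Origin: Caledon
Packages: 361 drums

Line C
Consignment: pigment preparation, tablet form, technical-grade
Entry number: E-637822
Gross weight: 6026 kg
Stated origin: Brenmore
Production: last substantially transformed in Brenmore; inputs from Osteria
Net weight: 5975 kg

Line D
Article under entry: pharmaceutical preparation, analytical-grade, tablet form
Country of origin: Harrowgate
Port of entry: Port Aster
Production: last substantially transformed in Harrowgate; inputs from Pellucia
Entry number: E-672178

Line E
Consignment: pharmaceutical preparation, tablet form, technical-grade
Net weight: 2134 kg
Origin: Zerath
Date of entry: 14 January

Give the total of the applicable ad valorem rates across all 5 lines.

Line A: pigment → 04.01; powder → 04.01.01; technical-grade → 04.01.01.02. Scheduled 36%. quota on 04.01.01 exhausted → over-quota 41%; anti-dumping (Ferrule, 04.01.01.02): +6%; total 41% + 6% = 47%. → 47%.
Line B: pharmaceutical → 04.02; aqueous → 04.02.01; crude → 04.02.01.02. Scheduled 31%. No special measure applies. → 31%.
Line C: pigment → 04.01; tablet form → 04.01.03; technical-grade → 04.01.03.02. Scheduled 38%. quota on 04.01.03.02 exhausted → over-quota 61%; Brenmore agreement on 04.01.03: not wholly obtained. → 61%.
Line D: pharmaceutical → 04.02; tablet form → 04.02.03; analytical-grade → 04.02.03.03. Scheduled 26%. Harrowgate agreement on 04.02.02.01: 04.02.03.03 not covered. → 26%.
Line E: pharmaceutical → 04.02; tablet form → 04.02.03; technical-grade → 04.02.03.02. Scheduled 6%. No special measure applies. → 6%.
Sum: 47% + 31% + 61% + 26% + 6% = 171%.

171%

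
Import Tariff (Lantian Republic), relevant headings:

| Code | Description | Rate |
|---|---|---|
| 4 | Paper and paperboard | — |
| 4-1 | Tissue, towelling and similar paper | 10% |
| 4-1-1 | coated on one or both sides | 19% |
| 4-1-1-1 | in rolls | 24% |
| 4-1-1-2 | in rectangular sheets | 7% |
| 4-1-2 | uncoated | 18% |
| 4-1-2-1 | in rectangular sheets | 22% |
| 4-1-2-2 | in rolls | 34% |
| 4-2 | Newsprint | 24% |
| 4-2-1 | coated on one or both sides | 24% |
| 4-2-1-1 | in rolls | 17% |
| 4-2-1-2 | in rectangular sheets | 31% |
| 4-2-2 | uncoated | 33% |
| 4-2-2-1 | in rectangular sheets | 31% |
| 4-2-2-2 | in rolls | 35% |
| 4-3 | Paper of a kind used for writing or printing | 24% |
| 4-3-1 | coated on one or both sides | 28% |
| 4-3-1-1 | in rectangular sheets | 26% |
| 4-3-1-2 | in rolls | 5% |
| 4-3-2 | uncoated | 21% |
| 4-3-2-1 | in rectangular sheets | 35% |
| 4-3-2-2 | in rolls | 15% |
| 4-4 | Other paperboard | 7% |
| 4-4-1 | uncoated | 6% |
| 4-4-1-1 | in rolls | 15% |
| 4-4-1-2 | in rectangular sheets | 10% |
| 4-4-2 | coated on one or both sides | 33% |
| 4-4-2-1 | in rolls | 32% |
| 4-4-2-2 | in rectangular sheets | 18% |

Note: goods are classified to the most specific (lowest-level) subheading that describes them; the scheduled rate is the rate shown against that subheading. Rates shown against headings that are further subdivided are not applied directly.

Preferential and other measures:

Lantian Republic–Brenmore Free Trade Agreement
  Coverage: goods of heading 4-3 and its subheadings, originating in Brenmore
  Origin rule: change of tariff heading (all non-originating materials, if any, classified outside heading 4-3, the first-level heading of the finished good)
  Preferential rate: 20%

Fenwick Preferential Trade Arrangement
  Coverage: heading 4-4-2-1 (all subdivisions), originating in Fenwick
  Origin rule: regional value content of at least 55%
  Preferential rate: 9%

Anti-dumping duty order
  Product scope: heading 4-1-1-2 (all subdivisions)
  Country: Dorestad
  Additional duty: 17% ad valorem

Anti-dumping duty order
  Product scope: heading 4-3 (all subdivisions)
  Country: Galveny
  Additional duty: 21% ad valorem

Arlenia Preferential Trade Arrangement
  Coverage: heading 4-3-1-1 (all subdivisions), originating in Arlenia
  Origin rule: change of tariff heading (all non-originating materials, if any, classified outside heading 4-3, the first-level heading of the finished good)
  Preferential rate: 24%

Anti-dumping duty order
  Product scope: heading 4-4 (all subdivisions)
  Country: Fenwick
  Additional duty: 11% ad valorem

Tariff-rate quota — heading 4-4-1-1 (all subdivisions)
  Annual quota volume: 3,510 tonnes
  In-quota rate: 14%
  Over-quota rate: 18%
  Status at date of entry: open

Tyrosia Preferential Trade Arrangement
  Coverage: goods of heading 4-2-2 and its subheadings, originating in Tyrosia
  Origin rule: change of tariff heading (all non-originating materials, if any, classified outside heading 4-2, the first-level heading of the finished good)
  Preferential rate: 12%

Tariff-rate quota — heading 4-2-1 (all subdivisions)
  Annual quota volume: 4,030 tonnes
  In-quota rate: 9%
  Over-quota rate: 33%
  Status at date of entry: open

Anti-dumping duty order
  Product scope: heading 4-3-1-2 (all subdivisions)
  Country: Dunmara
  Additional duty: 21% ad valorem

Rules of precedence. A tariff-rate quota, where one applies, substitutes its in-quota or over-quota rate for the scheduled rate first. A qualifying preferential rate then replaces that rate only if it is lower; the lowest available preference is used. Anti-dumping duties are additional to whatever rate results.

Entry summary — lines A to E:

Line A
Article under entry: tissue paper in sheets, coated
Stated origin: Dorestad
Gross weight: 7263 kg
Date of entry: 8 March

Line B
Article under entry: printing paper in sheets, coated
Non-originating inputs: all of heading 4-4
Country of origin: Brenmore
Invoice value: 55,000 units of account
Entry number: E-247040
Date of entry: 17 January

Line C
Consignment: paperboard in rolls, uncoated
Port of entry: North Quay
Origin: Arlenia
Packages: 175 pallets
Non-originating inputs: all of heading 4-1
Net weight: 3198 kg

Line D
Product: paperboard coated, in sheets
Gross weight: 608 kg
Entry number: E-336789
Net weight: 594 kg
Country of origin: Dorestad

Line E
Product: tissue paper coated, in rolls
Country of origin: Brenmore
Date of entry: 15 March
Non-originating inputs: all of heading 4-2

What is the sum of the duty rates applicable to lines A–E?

100%

Line A: tissue paper → 4-1; coated → 4-1-1; in sheets → 4-1-1-2. Scheduled 7%. anti-dumping (Dorestad, 4-1-1-2): +17%; total 7% + 17% = 24%. → 24%.
Line B: printing paper → 4-3; coated → 4-3-1; in sheets → 4-3-1-1. Scheduled 26%. Brenmore agreement on 4-3: CTH met → 20% available; preferential 20%. → 20%.
Line C: paperboard → 4-4; uncoated → 4-4-1; in rolls → 4-4-1-1. Scheduled 15%. quota on 4-4-1-1 open → in-quota 14%; Arlenia agreement on 4-3-1-1: 4-4-1-1 not covered. → 14%.
Line D: paperboard → 4-4; coated → 4-4-2; in sheets → 4-4-2-2. Scheduled 18%. No special measure applies. → 18%.
Line E: tissue paper → 4-1; coated → 4-1-1; in rolls → 4-1-1-1. Scheduled 24%. Brenmore agreement on 4-3: 4-1-1-1 not covered. → 24%.
Sum: 24% + 20% + 14% + 18% + 24% = 100%.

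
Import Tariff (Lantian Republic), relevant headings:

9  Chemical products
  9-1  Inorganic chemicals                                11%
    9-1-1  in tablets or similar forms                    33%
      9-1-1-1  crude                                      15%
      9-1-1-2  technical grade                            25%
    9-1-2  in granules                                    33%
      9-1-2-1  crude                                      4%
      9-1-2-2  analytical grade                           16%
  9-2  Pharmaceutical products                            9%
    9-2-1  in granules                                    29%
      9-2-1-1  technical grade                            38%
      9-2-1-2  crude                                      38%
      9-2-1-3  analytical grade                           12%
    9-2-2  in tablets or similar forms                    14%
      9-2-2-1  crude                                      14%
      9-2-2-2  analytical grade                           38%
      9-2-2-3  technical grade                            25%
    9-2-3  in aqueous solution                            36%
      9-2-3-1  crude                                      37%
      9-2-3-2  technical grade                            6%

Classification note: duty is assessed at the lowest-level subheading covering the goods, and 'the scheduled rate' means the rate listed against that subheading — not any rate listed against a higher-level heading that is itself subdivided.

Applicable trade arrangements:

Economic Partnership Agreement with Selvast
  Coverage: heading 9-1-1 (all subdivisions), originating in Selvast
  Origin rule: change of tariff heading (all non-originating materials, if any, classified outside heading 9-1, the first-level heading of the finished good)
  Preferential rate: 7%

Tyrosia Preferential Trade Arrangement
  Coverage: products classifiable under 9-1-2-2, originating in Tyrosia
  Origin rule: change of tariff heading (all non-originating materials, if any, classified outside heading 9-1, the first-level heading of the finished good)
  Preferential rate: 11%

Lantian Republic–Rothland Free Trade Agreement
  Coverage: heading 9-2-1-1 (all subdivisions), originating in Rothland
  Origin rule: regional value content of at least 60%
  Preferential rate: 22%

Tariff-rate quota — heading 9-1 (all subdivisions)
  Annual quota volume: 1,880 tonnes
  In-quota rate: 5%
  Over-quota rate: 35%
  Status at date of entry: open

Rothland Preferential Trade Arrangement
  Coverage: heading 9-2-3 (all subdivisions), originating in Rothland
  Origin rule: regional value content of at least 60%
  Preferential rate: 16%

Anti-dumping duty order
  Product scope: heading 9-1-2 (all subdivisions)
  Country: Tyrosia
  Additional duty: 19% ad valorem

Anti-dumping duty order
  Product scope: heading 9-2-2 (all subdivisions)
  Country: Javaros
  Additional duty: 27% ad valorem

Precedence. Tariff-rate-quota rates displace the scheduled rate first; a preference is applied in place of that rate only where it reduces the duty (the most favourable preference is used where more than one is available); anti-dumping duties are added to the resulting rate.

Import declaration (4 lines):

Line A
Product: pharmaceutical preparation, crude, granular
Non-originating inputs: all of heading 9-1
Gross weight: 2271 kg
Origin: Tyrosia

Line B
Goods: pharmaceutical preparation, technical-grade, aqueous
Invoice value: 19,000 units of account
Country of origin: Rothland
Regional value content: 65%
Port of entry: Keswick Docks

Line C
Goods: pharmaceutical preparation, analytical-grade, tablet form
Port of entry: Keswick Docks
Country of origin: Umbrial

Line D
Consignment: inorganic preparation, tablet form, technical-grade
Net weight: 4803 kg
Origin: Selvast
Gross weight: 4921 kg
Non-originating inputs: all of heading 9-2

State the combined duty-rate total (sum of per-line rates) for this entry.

87%

Line A: pharmaceutical → 9-2; granular → 9-2-1; crude → 9-2-1-2. Scheduled 38%. Tyrosia agreement on 9-1-2-2: 9-2-1-2 not covered. → 38%.
Line B: pharmaceutical → 9-2; aqueous → 9-2-3; technical-grade → 9-2-3-2. Scheduled 6%. Rothland agreement on 9-2-1-1: 9-2-3-2 not covered; Rothland agreement on 9-2-3: RVC ≥ 60% → 16% available; preference 16% not lower than 6% → no reduction. → 6%.
Line C: pharmaceutical → 9-2; tablet form → 9-2-2; analytical-grade → 9-2-2-2. Scheduled 38%. No special measure applies. → 38%.
Line D: inorganic → 9-1; tablet form → 9-1-1; technical-grade → 9-1-1-2. Scheduled 25%. quota on 9-1 open → in-quota 5%; Selvast agreement on 9-1-1: CTH met → 7% available; preference 7% not lower than 5% → no reduction. → 5%.
Sum: 38% + 6% + 38% + 5% = 87%.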